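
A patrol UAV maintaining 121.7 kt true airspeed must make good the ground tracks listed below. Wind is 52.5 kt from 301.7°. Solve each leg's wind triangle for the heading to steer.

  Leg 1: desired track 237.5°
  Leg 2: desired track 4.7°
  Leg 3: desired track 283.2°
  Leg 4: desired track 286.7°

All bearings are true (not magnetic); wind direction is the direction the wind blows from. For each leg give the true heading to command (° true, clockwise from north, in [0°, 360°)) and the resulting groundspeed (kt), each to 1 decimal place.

Leg 1: desired track 237.5°; wind correction +22.9° → command heading 260.4°, groundspeed 89.3 kt
Leg 2: desired track 4.7°; wind correction -22.6° → command heading 342.1°, groundspeed 88.5 kt
Leg 3: desired track 283.2°; wind correction +7.9° → command heading 291.1°, groundspeed 70.8 kt
Leg 4: desired track 286.7°; wind correction +6.4° → command heading 293.1°, groundspeed 70.2 kt

Leg 1: heading=260.4°, groundspeed=89.3 kt
Leg 2: heading=342.1°, groundspeed=88.5 kt
Leg 3: heading=291.1°, groundspeed=70.8 kt
Leg 4: heading=293.1°, groundspeed=70.2 kt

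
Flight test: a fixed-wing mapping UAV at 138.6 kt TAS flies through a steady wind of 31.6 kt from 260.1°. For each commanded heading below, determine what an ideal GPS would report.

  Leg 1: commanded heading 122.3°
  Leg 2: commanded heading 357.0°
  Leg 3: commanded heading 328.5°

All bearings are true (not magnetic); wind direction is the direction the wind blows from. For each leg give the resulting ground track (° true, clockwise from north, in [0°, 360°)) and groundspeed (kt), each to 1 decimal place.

Leg 1: track=114.8°, groundspeed=163.4 kt
Leg 2: track=9.4°, groundspeed=145.8 kt
Leg 3: track=341.5°, groundspeed=130.3 kt

Leg 1: heading 122.3°; drift -7.5° → track 114.8°, groundspeed 163.4 kt
Leg 2: heading 357.0°; drift +12.4° → track 9.4°, groundspeed 145.8 kt
Leg 3: heading 328.5°; drift +13.0° → track 341.5°, groundspeed 130.3 kt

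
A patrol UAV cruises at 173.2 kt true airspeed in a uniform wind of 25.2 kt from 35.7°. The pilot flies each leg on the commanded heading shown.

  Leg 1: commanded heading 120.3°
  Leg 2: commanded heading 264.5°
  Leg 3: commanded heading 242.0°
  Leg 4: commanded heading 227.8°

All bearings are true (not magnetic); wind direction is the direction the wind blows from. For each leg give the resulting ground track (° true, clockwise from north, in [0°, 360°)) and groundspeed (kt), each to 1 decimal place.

Leg 1: heading 120.3°; drift +8.4° → track 128.7°, groundspeed 172.7 kt
Leg 2: heading 264.5°; drift -5.7° → track 258.8°, groundspeed 190.7 kt
Leg 3: heading 242.0°; drift -3.3° → track 238.7°, groundspeed 196.1 kt
Leg 4: heading 227.8°; drift -1.5° → track 226.3°, groundspeed 197.9 kt

Leg 1: track=128.7°, groundspeed=172.7 kt
Leg 2: track=258.8°, groundspeed=190.7 kt
Leg 3: track=238.7°, groundspeed=196.1 kt
Leg 4: track=226.3°, groundspeed=197.9 kt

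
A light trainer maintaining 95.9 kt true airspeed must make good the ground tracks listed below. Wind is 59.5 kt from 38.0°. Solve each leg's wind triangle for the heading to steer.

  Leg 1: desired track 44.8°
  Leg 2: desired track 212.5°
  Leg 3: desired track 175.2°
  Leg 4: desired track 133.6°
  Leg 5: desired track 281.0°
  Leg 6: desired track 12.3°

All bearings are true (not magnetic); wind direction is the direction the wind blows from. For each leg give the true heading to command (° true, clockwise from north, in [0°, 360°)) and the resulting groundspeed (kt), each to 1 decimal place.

Leg 1: heading=40.6°, groundspeed=36.6 kt
Leg 2: heading=209.1°, groundspeed=155.0 kt
Leg 3: heading=150.3°, groundspeed=130.6 kt
Leg 4: heading=95.5°, groundspeed=81.2 kt
Leg 5: heading=314.6°, groundspeed=106.9 kt
Leg 6: heading=27.9°, groundspeed=38.7 kt

Leg 1: desired track 44.8°; wind correction -4.2° → command heading 40.6°, groundspeed 36.6 kt
Leg 2: desired track 212.5°; wind correction -3.4° → command heading 209.1°, groundspeed 155.0 kt
Leg 3: desired track 175.2°; wind correction -24.9° → command heading 150.3°, groundspeed 130.6 kt
Leg 4: desired track 133.6°; wind correction -38.1° → command heading 95.5°, groundspeed 81.2 kt
Leg 5: desired track 281.0°; wind correction +33.6° → command heading 314.6°, groundspeed 106.9 kt
Leg 6: desired track 12.3°; wind correction +15.6° → command heading 27.9°, groundspeed 38.7 kt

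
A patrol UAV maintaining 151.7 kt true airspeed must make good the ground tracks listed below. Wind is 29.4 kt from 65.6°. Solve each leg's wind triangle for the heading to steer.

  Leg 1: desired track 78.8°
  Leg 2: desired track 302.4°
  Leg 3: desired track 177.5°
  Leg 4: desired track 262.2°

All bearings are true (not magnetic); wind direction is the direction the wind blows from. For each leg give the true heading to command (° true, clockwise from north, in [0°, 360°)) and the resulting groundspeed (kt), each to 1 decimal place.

Leg 1: desired track 78.8°; wind correction -2.5° → command heading 76.3°, groundspeed 122.9 kt
Leg 2: desired track 302.4°; wind correction +9.3° → command heading 311.7°, groundspeed 165.8 kt
Leg 3: desired track 177.5°; wind correction -10.4° → command heading 167.1°, groundspeed 160.2 kt
Leg 4: desired track 262.2°; wind correction +3.2° → command heading 265.4°, groundspeed 179.6 kt

Leg 1: heading=76.3°, groundspeed=122.9 kt
Leg 2: heading=311.7°, groundspeed=165.8 kt
Leg 3: heading=167.1°, groundspeed=160.2 kt
Leg 4: heading=265.4°, groundspeed=179.6 kt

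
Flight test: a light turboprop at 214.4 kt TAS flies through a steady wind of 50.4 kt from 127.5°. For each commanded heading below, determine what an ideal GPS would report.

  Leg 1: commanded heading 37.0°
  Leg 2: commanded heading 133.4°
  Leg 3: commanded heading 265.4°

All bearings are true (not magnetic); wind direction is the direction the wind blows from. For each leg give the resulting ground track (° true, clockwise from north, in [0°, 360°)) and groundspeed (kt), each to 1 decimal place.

Leg 1: track=23.8°, groundspeed=220.7 kt
Leg 2: track=135.2°, groundspeed=164.3 kt
Leg 3: track=273.0°, groundspeed=254.1 kt

Leg 1: heading 37.0°; drift -13.2° → track 23.8°, groundspeed 220.7 kt
Leg 2: heading 133.4°; drift +1.8° → track 135.2°, groundspeed 164.3 kt
Leg 3: heading 265.4°; drift +7.6° → track 273.0°, groundspeed 254.1 kt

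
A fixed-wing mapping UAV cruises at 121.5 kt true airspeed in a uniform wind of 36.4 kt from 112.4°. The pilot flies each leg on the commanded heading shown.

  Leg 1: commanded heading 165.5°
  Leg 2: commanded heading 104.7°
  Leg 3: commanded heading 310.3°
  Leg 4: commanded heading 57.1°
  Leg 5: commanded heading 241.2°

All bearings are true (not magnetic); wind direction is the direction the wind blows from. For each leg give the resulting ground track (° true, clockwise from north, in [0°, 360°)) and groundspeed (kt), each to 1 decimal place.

Leg 1: track=181.8°, groundspeed=103.8 kt
Leg 2: track=101.4°, groundspeed=85.6 kt
Leg 3: track=306.2°, groundspeed=156.5 kt
Leg 4: track=40.6°, groundspeed=105.1 kt
Leg 5: track=252.3°, groundspeed=147.1 kt

Leg 1: heading 165.5°; drift +16.3° → track 181.8°, groundspeed 103.8 kt
Leg 2: heading 104.7°; drift -3.3° → track 101.4°, groundspeed 85.6 kt
Leg 3: heading 310.3°; drift -4.1° → track 306.2°, groundspeed 156.5 kt
Leg 4: heading 57.1°; drift -16.5° → track 40.6°, groundspeed 105.1 kt
Leg 5: heading 241.2°; drift +11.1° → track 252.3°, groundspeed 147.1 kt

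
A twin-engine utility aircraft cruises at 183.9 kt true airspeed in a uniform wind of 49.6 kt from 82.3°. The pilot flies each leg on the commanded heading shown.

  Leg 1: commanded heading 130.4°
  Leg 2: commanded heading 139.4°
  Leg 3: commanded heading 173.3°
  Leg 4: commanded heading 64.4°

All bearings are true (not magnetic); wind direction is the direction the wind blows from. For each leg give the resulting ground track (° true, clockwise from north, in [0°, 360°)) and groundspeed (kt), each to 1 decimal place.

Leg 1: track=144.2°, groundspeed=155.2 kt
Leg 2: track=154.3°, groundspeed=162.4 kt
Leg 3: track=188.3°, groundspeed=191.3 kt
Leg 4: track=58.0°, groundspeed=137.5 kt

Leg 1: heading 130.4°; drift +13.8° → track 144.2°, groundspeed 155.2 kt
Leg 2: heading 139.4°; drift +14.9° → track 154.3°, groundspeed 162.4 kt
Leg 3: heading 173.3°; drift +15.0° → track 188.3°, groundspeed 191.3 kt
Leg 4: heading 64.4°; drift -6.4° → track 58.0°, groundspeed 137.5 kt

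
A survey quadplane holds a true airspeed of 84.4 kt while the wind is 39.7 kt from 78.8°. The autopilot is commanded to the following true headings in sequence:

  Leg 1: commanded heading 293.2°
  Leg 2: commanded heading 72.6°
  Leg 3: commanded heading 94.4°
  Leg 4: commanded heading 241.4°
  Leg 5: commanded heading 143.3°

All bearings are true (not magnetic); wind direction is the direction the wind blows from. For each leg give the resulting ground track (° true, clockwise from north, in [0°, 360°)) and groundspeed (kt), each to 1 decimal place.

Leg 1: track=282.4°, groundspeed=119.3 kt
Leg 2: track=67.1°, groundspeed=45.1 kt
Leg 3: track=107.4°, groundspeed=47.4 kt
Leg 4: track=246.9°, groundspeed=122.9 kt
Leg 5: track=171.3°, groundspeed=76.3 kt

Leg 1: heading 293.2°; drift -10.8° → track 282.4°, groundspeed 119.3 kt
Leg 2: heading 72.6°; drift -5.5° → track 67.1°, groundspeed 45.1 kt
Leg 3: heading 94.4°; drift +13.0° → track 107.4°, groundspeed 47.4 kt
Leg 4: heading 241.4°; drift +5.5° → track 246.9°, groundspeed 122.9 kt
Leg 5: heading 143.3°; drift +28.0° → track 171.3°, groundspeed 76.3 kt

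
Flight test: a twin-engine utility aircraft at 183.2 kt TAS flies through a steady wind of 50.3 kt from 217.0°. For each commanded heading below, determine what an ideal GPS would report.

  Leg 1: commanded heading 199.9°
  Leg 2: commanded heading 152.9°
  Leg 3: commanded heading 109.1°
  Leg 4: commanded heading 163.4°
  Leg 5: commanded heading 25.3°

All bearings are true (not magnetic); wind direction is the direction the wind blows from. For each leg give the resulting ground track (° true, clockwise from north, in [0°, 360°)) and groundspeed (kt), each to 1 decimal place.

Leg 1: track=193.7°, groundspeed=135.9 kt
Leg 2: track=137.2°, groundspeed=167.5 kt
Leg 3: track=95.6°, groundspeed=204.3 kt
Leg 4: track=148.6°, groundspeed=158.6 kt
Leg 5: track=27.8°, groundspeed=232.7 kt

Leg 1: heading 199.9°; drift -6.2° → track 193.7°, groundspeed 135.9 kt
Leg 2: heading 152.9°; drift -15.7° → track 137.2°, groundspeed 167.5 kt
Leg 3: heading 109.1°; drift -13.5° → track 95.6°, groundspeed 204.3 kt
Leg 4: heading 163.4°; drift -14.8° → track 148.6°, groundspeed 158.6 kt
Leg 5: heading 25.3°; drift +2.5° → track 27.8°, groundspeed 232.7 kt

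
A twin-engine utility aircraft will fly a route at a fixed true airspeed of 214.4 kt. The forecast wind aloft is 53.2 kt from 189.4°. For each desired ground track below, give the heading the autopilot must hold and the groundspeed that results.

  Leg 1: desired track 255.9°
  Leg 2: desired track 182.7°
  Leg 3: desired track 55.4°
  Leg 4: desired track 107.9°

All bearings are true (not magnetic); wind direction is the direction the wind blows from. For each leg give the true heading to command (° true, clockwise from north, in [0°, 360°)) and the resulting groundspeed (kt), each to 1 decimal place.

Leg 1: heading=242.7°, groundspeed=187.6 kt
Leg 2: heading=184.4°, groundspeed=161.5 kt
Leg 3: heading=65.7°, groundspeed=247.9 kt
Leg 4: heading=122.1°, groundspeed=200.0 kt

Leg 1: desired track 255.9°; wind correction -13.2° → command heading 242.7°, groundspeed 187.6 kt
Leg 2: desired track 182.7°; wind correction +1.7° → command heading 184.4°, groundspeed 161.5 kt
Leg 3: desired track 55.4°; wind correction +10.3° → command heading 65.7°, groundspeed 247.9 kt
Leg 4: desired track 107.9°; wind correction +14.2° → command heading 122.1°, groundspeed 200.0 kt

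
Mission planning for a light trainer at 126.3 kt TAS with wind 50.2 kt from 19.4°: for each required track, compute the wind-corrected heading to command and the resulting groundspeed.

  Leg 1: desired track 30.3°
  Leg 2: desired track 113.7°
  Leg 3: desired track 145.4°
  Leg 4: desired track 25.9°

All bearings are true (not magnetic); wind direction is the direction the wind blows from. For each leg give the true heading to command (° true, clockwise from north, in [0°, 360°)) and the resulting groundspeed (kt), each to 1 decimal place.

Leg 1: heading=26.0°, groundspeed=76.6 kt
Leg 2: heading=90.3°, groundspeed=119.7 kt
Leg 3: heading=126.6°, groundspeed=149.1 kt
Leg 4: heading=23.3°, groundspeed=76.3 kt

Leg 1: desired track 30.3°; wind correction -4.3° → command heading 26.0°, groundspeed 76.6 kt
Leg 2: desired track 113.7°; wind correction -23.4° → command heading 90.3°, groundspeed 119.7 kt
Leg 3: desired track 145.4°; wind correction -18.8° → command heading 126.6°, groundspeed 149.1 kt
Leg 4: desired track 25.9°; wind correction -2.6° → command heading 23.3°, groundspeed 76.3 kt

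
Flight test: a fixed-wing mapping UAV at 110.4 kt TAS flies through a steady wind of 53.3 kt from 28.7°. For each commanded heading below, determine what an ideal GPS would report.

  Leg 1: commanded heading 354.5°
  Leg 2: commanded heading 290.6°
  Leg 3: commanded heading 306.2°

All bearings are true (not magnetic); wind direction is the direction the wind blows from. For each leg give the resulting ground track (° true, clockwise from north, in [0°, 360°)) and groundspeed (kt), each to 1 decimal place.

Leg 1: track=330.2°, groundspeed=72.8 kt
Leg 2: track=266.5°, groundspeed=129.2 kt
Leg 3: track=279.1°, groundspeed=116.2 kt

Leg 1: heading 354.5°; drift -24.3° → track 330.2°, groundspeed 72.8 kt
Leg 2: heading 290.6°; drift -24.1° → track 266.5°, groundspeed 129.2 kt
Leg 3: heading 306.2°; drift -27.1° → track 279.1°, groundspeed 116.2 kt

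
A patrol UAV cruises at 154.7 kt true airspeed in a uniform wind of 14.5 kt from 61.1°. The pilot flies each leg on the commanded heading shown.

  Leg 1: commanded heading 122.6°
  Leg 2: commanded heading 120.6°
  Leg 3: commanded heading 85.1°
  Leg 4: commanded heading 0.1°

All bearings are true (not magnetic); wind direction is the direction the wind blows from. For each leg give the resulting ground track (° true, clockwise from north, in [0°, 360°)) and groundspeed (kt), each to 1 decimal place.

Leg 1: track=127.5°, groundspeed=148.3 kt
Leg 2: track=125.4°, groundspeed=147.9 kt
Leg 3: track=87.5°, groundspeed=141.6 kt
Leg 4: track=355.2°, groundspeed=148.2 kt

Leg 1: heading 122.6°; drift +4.9° → track 127.5°, groundspeed 148.3 kt
Leg 2: heading 120.6°; drift +4.8° → track 125.4°, groundspeed 147.9 kt
Leg 3: heading 85.1°; drift +2.4° → track 87.5°, groundspeed 141.6 kt
Leg 4: heading 0.1°; drift -4.9° → track 355.2°, groundspeed 148.2 kt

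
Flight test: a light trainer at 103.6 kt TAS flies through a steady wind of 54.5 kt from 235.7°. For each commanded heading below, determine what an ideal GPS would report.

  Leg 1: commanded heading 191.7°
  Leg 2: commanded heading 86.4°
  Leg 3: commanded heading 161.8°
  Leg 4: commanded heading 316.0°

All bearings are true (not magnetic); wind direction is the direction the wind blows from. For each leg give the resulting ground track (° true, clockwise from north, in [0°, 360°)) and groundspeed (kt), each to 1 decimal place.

Leg 1: heading 191.7°; drift -30.5° → track 161.2°, groundspeed 74.7 kt
Leg 2: heading 86.4°; drift -10.5° → track 75.9°, groundspeed 153.0 kt
Leg 3: heading 161.8°; drift -30.6° → track 131.2°, groundspeed 102.8 kt
Leg 4: heading 316.0°; drift +29.6° → track 345.6°, groundspeed 108.6 kt

Leg 1: track=161.2°, groundspeed=74.7 kt
Leg 2: track=75.9°, groundspeed=153.0 kt
Leg 3: track=131.2°, groundspeed=102.8 kt
Leg 4: track=345.6°, groundspeed=108.6 kt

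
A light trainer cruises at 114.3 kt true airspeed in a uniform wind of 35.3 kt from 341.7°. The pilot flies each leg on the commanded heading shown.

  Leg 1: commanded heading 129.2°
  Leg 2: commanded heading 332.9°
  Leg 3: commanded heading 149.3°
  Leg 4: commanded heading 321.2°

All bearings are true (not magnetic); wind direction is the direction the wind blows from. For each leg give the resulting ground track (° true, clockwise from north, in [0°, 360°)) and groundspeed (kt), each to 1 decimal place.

Leg 1: track=136.7°, groundspeed=145.3 kt
Leg 2: track=329.0°, groundspeed=79.6 kt
Leg 3: track=152.2°, groundspeed=149.0 kt
Leg 4: track=312.5°, groundspeed=82.2 kt

Leg 1: heading 129.2°; drift +7.5° → track 136.7°, groundspeed 145.3 kt
Leg 2: heading 332.9°; drift -3.9° → track 329.0°, groundspeed 79.6 kt
Leg 3: heading 149.3°; drift +2.9° → track 152.2°, groundspeed 149.0 kt
Leg 4: heading 321.2°; drift -8.7° → track 312.5°, groundspeed 82.2 kt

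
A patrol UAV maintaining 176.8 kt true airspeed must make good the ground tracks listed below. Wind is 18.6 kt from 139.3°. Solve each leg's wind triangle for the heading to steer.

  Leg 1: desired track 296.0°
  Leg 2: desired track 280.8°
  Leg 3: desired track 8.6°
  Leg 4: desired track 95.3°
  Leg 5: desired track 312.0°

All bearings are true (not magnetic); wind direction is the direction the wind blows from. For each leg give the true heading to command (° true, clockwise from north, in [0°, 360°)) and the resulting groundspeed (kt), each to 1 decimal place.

Leg 1: heading=293.6°, groundspeed=193.7 kt
Leg 2: heading=277.0°, groundspeed=191.0 kt
Leg 3: heading=13.2°, groundspeed=188.4 kt
Leg 4: heading=99.5°, groundspeed=162.9 kt
Leg 5: heading=311.2°, groundspeed=195.2 kt

Leg 1: desired track 296.0°; wind correction -2.4° → command heading 293.6°, groundspeed 193.7 kt
Leg 2: desired track 280.8°; wind correction -3.8° → command heading 277.0°, groundspeed 191.0 kt
Leg 3: desired track 8.6°; wind correction +4.6° → command heading 13.2°, groundspeed 188.4 kt
Leg 4: desired track 95.3°; wind correction +4.2° → command heading 99.5°, groundspeed 162.9 kt
Leg 5: desired track 312.0°; wind correction -0.8° → command heading 311.2°, groundspeed 195.2 kt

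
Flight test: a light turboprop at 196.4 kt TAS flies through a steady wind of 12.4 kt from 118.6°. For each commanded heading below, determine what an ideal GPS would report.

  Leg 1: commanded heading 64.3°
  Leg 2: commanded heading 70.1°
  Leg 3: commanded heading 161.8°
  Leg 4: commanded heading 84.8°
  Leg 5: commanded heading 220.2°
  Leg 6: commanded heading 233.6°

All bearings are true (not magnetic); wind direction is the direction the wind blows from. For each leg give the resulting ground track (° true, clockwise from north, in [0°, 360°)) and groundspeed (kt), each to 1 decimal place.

Leg 1: heading 64.3°; drift -3.0° → track 61.3°, groundspeed 189.4 kt
Leg 2: heading 70.1°; drift -2.8° → track 67.3°, groundspeed 188.4 kt
Leg 3: heading 161.8°; drift +2.6° → track 164.4°, groundspeed 187.6 kt
Leg 4: heading 84.8°; drift -2.1° → track 82.7°, groundspeed 186.2 kt
Leg 5: heading 220.2°; drift +3.5° → track 223.7°, groundspeed 199.3 kt
Leg 6: heading 233.6°; drift +3.2° → track 236.8°, groundspeed 202.0 kt

Leg 1: track=61.3°, groundspeed=189.4 kt
Leg 2: track=67.3°, groundspeed=188.4 kt
Leg 3: track=164.4°, groundspeed=187.6 kt
Leg 4: track=82.7°, groundspeed=186.2 kt
Leg 5: track=223.7°, groundspeed=199.3 kt
Leg 6: track=236.8°, groundspeed=202.0 kt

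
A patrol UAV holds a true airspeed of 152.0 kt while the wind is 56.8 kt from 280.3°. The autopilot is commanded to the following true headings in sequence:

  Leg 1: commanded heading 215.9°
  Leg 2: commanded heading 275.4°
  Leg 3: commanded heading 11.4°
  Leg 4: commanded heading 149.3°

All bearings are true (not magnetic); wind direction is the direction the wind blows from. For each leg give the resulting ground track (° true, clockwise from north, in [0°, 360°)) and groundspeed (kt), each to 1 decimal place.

Leg 1: track=194.0°, groundspeed=137.4 kt
Leg 2: track=272.5°, groundspeed=95.5 kt
Leg 3: track=31.8°, groundspeed=163.3 kt
Leg 4: track=136.5°, groundspeed=194.1 kt

Leg 1: heading 215.9°; drift -21.9° → track 194.0°, groundspeed 137.4 kt
Leg 2: heading 275.4°; drift -2.9° → track 272.5°, groundspeed 95.5 kt
Leg 3: heading 11.4°; drift +20.4° → track 31.8°, groundspeed 163.3 kt
Leg 4: heading 149.3°; drift -12.8° → track 136.5°, groundspeed 194.1 kt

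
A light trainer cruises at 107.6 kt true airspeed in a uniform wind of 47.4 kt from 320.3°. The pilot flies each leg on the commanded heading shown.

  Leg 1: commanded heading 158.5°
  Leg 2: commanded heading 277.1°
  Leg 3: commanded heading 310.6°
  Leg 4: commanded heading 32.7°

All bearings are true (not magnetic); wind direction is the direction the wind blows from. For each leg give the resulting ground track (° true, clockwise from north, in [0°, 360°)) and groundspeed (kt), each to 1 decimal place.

Leg 1: heading 158.5°; drift -5.5° → track 153.0°, groundspeed 153.3 kt
Leg 2: heading 277.1°; drift -24.0° → track 253.1°, groundspeed 79.9 kt
Leg 3: heading 310.6°; drift -7.5° → track 303.1°, groundspeed 61.4 kt
Leg 4: heading 32.7°; drift +25.8° → track 58.5°, groundspeed 103.6 kt

Leg 1: track=153.0°, groundspeed=153.3 kt
Leg 2: track=253.1°, groundspeed=79.9 kt
Leg 3: track=303.1°, groundspeed=61.4 kt
Leg 4: track=58.5°, groundspeed=103.6 kt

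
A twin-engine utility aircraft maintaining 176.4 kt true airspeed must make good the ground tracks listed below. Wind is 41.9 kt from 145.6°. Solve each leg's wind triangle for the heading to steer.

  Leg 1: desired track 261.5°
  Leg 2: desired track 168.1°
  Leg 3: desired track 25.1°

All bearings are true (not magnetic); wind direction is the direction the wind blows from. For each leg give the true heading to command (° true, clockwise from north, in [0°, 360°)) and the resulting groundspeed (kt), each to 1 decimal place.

Leg 1: heading=249.2°, groundspeed=190.6 kt
Leg 2: heading=162.9°, groundspeed=137.0 kt
Leg 3: heading=36.9°, groundspeed=193.9 kt

Leg 1: desired track 261.5°; wind correction -12.3° → command heading 249.2°, groundspeed 190.6 kt
Leg 2: desired track 168.1°; wind correction -5.2° → command heading 162.9°, groundspeed 137.0 kt
Leg 3: desired track 25.1°; wind correction +11.8° → command heading 36.9°, groundspeed 193.9 kt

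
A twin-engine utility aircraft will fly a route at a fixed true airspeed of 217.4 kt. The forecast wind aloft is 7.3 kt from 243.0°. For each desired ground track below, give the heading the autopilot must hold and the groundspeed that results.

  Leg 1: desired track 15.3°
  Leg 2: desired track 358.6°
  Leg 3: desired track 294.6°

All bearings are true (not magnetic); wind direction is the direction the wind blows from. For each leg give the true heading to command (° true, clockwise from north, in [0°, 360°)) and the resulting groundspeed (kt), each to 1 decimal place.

Leg 1: heading=13.9°, groundspeed=222.2 kt
Leg 2: heading=356.9°, groundspeed=220.5 kt
Leg 3: heading=293.1°, groundspeed=212.8 kt

Leg 1: desired track 15.3°; wind correction -1.4° → command heading 13.9°, groundspeed 222.2 kt
Leg 2: desired track 358.6°; wind correction -1.7° → command heading 356.9°, groundspeed 220.5 kt
Leg 3: desired track 294.6°; wind correction -1.5° → command heading 293.1°, groundspeed 212.8 kt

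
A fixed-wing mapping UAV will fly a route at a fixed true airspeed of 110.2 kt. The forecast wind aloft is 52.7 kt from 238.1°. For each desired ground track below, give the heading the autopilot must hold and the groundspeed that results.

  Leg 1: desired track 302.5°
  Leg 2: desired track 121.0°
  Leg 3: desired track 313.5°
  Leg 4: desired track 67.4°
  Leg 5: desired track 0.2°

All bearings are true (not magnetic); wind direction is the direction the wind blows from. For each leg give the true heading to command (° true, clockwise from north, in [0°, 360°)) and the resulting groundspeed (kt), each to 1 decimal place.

Leg 1: heading=277.0°, groundspeed=76.7 kt
Leg 2: heading=146.2°, groundspeed=123.7 kt
Leg 3: heading=285.9°, groundspeed=84.4 kt
Leg 4: heading=71.8°, groundspeed=161.9 kt
Leg 5: heading=336.3°, groundspeed=128.8 kt

Leg 1: desired track 302.5°; wind correction -25.5° → command heading 277.0°, groundspeed 76.7 kt
Leg 2: desired track 121.0°; wind correction +25.2° → command heading 146.2°, groundspeed 123.7 kt
Leg 3: desired track 313.5°; wind correction -27.6° → command heading 285.9°, groundspeed 84.4 kt
Leg 4: desired track 67.4°; wind correction +4.4° → command heading 71.8°, groundspeed 161.9 kt
Leg 5: desired track 0.2°; wind correction -23.9° → command heading 336.3°, groundspeed 128.8 kt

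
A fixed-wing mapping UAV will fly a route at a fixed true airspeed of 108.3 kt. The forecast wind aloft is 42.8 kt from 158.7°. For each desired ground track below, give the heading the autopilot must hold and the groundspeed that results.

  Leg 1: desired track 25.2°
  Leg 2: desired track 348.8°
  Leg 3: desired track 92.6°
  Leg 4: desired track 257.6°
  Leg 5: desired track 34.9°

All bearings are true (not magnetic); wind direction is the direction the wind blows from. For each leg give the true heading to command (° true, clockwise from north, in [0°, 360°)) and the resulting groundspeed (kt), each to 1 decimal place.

Leg 1: desired track 25.2°; wind correction +16.7° → command heading 41.9°, groundspeed 133.2 kt
Leg 2: desired track 348.8°; wind correction +4.0° → command heading 352.8°, groundspeed 150.2 kt
Leg 3: desired track 92.6°; wind correction +21.2° → command heading 113.8°, groundspeed 83.6 kt
Leg 4: desired track 257.6°; wind correction -23.0° → command heading 234.6°, groundspeed 106.3 kt
Leg 5: desired track 34.9°; wind correction +19.2° → command heading 54.1°, groundspeed 126.1 kt

Leg 1: heading=41.9°, groundspeed=133.2 kt
Leg 2: heading=352.8°, groundspeed=150.2 kt
Leg 3: heading=113.8°, groundspeed=83.6 kt
Leg 4: heading=234.6°, groundspeed=106.3 kt
Leg 5: heading=54.1°, groundspeed=126.1 kt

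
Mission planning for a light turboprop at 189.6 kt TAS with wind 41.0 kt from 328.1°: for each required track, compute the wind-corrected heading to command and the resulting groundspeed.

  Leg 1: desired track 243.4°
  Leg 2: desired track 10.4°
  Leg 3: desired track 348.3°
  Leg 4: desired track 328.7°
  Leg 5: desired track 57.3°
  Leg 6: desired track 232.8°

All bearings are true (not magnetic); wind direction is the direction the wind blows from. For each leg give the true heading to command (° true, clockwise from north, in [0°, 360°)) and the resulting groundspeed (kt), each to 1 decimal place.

Leg 1: desired track 243.4°; wind correction +12.4° → command heading 255.8°, groundspeed 181.4 kt
Leg 2: desired track 10.4°; wind correction -8.4° → command heading 2.0°, groundspeed 157.3 kt
Leg 3: desired track 348.3°; wind correction -4.3° → command heading 344.0°, groundspeed 150.6 kt
Leg 4: desired track 328.7°; wind correction -0.1° → command heading 328.6°, groundspeed 148.6 kt
Leg 5: desired track 57.3°; wind correction -12.5° → command heading 44.8°, groundspeed 184.5 kt
Leg 6: desired track 232.8°; wind correction +12.4° → command heading 245.2°, groundspeed 188.9 kt

Leg 1: heading=255.8°, groundspeed=181.4 kt
Leg 2: heading=2.0°, groundspeed=157.3 kt
Leg 3: heading=344.0°, groundspeed=150.6 kt
Leg 4: heading=328.6°, groundspeed=148.6 kt
Leg 5: heading=44.8°, groundspeed=184.5 kt
Leg 6: heading=245.2°, groundspeed=188.9 kt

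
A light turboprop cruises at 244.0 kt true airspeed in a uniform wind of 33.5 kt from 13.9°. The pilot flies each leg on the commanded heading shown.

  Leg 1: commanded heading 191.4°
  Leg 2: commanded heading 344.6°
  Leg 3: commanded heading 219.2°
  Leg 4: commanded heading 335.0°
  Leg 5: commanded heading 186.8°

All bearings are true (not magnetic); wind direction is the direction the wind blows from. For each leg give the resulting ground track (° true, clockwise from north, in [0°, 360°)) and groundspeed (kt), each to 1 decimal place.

Leg 1: track=191.7°, groundspeed=277.5 kt
Leg 2: track=340.2°, groundspeed=215.4 kt
Leg 3: track=216.2°, groundspeed=274.7 kt
Leg 4: track=329.5°, groundspeed=218.9 kt
Leg 5: track=187.7°, groundspeed=277.3 kt

Leg 1: heading 191.4°; drift +0.3° → track 191.7°, groundspeed 277.5 kt
Leg 2: heading 344.6°; drift -4.4° → track 340.2°, groundspeed 215.4 kt
Leg 3: heading 219.2°; drift -3.0° → track 216.2°, groundspeed 274.7 kt
Leg 4: heading 335.0°; drift -5.5° → track 329.5°, groundspeed 218.9 kt
Leg 5: heading 186.8°; drift +0.9° → track 187.7°, groundspeed 277.3 kt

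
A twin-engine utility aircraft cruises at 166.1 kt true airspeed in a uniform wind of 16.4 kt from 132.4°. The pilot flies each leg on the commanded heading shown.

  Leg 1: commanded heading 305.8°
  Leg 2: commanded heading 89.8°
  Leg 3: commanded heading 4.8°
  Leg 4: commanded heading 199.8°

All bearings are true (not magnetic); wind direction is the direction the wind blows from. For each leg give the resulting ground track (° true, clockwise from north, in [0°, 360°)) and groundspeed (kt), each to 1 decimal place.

Leg 1: heading 305.8°; drift +0.6° → track 306.4°, groundspeed 182.4 kt
Leg 2: heading 89.8°; drift -4.1° → track 85.7°, groundspeed 154.4 kt
Leg 3: heading 4.8°; drift -4.2° → track 0.6°, groundspeed 176.6 kt
Leg 4: heading 199.8°; drift +5.4° → track 205.2°, groundspeed 160.5 kt

Leg 1: track=306.4°, groundspeed=182.4 kt
Leg 2: track=85.7°, groundspeed=154.4 kt
Leg 3: track=0.6°, groundspeed=176.6 kt
Leg 4: track=205.2°, groundspeed=160.5 kt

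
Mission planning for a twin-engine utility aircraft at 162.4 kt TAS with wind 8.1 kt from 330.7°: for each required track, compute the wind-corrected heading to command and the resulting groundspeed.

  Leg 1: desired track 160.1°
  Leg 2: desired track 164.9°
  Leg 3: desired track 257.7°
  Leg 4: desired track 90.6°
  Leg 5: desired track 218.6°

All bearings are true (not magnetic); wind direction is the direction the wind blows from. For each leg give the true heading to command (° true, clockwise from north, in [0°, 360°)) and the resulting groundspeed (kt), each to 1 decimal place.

Leg 1: heading=160.6°, groundspeed=170.4 kt
Leg 2: heading=165.6°, groundspeed=170.2 kt
Leg 3: heading=260.4°, groundspeed=159.8 kt
Leg 4: heading=88.1°, groundspeed=166.3 kt
Leg 5: heading=221.2°, groundspeed=165.3 kt

Leg 1: desired track 160.1°; wind correction +0.5° → command heading 160.6°, groundspeed 170.4 kt
Leg 2: desired track 164.9°; wind correction +0.7° → command heading 165.6°, groundspeed 170.2 kt
Leg 3: desired track 257.7°; wind correction +2.7° → command heading 260.4°, groundspeed 159.8 kt
Leg 4: desired track 90.6°; wind correction -2.5° → command heading 88.1°, groundspeed 166.3 kt
Leg 5: desired track 218.6°; wind correction +2.6° → command heading 221.2°, groundspeed 165.3 kt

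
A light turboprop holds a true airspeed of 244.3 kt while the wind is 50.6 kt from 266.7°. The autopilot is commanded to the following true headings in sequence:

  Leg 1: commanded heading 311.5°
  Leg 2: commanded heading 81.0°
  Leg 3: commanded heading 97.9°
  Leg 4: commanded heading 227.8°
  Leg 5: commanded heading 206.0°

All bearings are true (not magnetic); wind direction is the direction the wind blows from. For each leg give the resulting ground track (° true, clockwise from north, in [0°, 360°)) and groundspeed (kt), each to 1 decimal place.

Leg 1: track=321.2°, groundspeed=211.4 kt
Leg 2: track=82.0°, groundspeed=294.7 kt
Leg 3: track=96.0°, groundspeed=294.1 kt
Leg 4: track=219.0°, groundspeed=207.4 kt
Leg 5: track=194.6°, groundspeed=223.9 kt

Leg 1: heading 311.5°; drift +9.7° → track 321.2°, groundspeed 211.4 kt
Leg 2: heading 81.0°; drift +1.0° → track 82.0°, groundspeed 294.7 kt
Leg 3: heading 97.9°; drift -1.9° → track 96.0°, groundspeed 294.1 kt
Leg 4: heading 227.8°; drift -8.8° → track 219.0°, groundspeed 207.4 kt
Leg 5: heading 206.0°; drift -11.4° → track 194.6°, groundspeed 223.9 kt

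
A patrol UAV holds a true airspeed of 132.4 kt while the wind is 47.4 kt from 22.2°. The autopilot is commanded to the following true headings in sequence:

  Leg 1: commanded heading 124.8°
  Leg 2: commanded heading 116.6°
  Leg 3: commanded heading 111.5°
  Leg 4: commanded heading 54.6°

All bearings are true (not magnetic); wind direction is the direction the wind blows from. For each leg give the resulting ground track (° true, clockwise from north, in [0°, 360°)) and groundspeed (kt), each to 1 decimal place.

Leg 1: track=142.8°, groundspeed=150.0 kt
Leg 2: track=135.8°, groundspeed=144.0 kt
Leg 3: track=131.3°, groundspeed=140.1 kt
Leg 4: track=70.0°, groundspeed=95.8 kt

Leg 1: heading 124.8°; drift +18.0° → track 142.8°, groundspeed 150.0 kt
Leg 2: heading 116.6°; drift +19.2° → track 135.8°, groundspeed 144.0 kt
Leg 3: heading 111.5°; drift +19.8° → track 131.3°, groundspeed 140.1 kt
Leg 4: heading 54.6°; drift +15.4° → track 70.0°, groundspeed 95.8 kt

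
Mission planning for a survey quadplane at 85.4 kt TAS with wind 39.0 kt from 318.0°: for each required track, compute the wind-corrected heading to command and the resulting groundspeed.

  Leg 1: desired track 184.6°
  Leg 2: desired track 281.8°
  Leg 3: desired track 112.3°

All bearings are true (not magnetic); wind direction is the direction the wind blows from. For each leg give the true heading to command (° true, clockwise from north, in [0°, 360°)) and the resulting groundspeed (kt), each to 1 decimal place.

Leg 1: heading=204.0°, groundspeed=107.4 kt
Leg 2: heading=297.4°, groundspeed=50.8 kt
Leg 3: heading=100.9°, groundspeed=118.9 kt

Leg 1: desired track 184.6°; wind correction +19.4° → command heading 204.0°, groundspeed 107.4 kt
Leg 2: desired track 281.8°; wind correction +15.6° → command heading 297.4°, groundspeed 50.8 kt
Leg 3: desired track 112.3°; wind correction -11.4° → command heading 100.9°, groundspeed 118.9 kt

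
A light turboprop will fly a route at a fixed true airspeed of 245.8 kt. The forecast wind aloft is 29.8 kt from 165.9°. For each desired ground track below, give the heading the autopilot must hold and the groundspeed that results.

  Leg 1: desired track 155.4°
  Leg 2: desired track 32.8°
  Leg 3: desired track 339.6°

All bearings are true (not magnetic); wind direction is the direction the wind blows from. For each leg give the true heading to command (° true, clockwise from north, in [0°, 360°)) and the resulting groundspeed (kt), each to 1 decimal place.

Leg 1: heading=156.7°, groundspeed=216.4 kt
Leg 2: heading=37.9°, groundspeed=265.2 kt
Leg 3: heading=338.8°, groundspeed=275.4 kt

Leg 1: desired track 155.4°; wind correction +1.3° → command heading 156.7°, groundspeed 216.4 kt
Leg 2: desired track 32.8°; wind correction +5.1° → command heading 37.9°, groundspeed 265.2 kt
Leg 3: desired track 339.6°; wind correction -0.8° → command heading 338.8°, groundspeed 275.4 kt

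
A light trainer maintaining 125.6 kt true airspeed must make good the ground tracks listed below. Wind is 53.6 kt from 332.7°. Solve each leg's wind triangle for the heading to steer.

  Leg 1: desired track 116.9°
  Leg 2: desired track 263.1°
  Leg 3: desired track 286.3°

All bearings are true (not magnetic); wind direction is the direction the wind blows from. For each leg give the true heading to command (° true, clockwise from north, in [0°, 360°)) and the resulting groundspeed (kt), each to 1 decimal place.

Leg 1: heading=102.4°, groundspeed=165.1 kt
Leg 2: heading=286.7°, groundspeed=96.4 kt
Leg 3: heading=304.3°, groundspeed=82.5 kt

Leg 1: desired track 116.9°; wind correction -14.5° → command heading 102.4°, groundspeed 165.1 kt
Leg 2: desired track 263.1°; wind correction +23.6° → command heading 286.7°, groundspeed 96.4 kt
Leg 3: desired track 286.3°; wind correction +18.0° → command heading 304.3°, groundspeed 82.5 kt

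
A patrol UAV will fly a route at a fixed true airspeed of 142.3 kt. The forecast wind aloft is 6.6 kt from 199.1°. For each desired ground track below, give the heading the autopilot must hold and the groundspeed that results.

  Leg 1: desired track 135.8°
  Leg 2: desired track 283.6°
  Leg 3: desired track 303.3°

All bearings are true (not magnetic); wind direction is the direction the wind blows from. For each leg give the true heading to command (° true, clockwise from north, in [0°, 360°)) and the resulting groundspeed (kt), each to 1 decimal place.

Leg 1: heading=138.2°, groundspeed=139.2 kt
Leg 2: heading=281.0°, groundspeed=141.5 kt
Leg 3: heading=300.7°, groundspeed=143.8 kt

Leg 1: desired track 135.8°; wind correction +2.4° → command heading 138.2°, groundspeed 139.2 kt
Leg 2: desired track 283.6°; wind correction -2.6° → command heading 281.0°, groundspeed 141.5 kt
Leg 3: desired track 303.3°; wind correction -2.6° → command heading 300.7°, groundspeed 143.8 kt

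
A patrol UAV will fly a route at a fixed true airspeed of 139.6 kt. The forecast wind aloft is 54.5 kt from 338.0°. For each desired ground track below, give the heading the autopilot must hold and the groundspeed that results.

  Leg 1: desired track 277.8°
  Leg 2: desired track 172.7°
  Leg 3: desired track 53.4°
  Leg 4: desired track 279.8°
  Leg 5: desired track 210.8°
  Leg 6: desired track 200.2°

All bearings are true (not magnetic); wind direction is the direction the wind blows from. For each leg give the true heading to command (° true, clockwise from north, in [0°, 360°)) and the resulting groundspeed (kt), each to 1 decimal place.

Leg 1: desired track 277.8°; wind correction +19.8° → command heading 297.6°, groundspeed 104.3 kt
Leg 2: desired track 172.7°; wind correction +5.7° → command heading 178.4°, groundspeed 191.6 kt
Leg 3: desired track 53.4°; wind correction -22.2° → command heading 31.2°, groundspeed 115.5 kt
Leg 4: desired track 279.8°; wind correction +19.4° → command heading 299.2°, groundspeed 103.0 kt
Leg 5: desired track 210.8°; wind correction +18.1° → command heading 228.9°, groundspeed 165.6 kt
Leg 6: desired track 200.2°; wind correction +15.2° → command heading 215.4°, groundspeed 175.1 kt

Leg 1: heading=297.6°, groundspeed=104.3 kt
Leg 2: heading=178.4°, groundspeed=191.6 kt
Leg 3: heading=31.2°, groundspeed=115.5 kt
Leg 4: heading=299.2°, groundspeed=103.0 kt
Leg 5: heading=228.9°, groundspeed=165.6 kt
Leg 6: heading=215.4°, groundspeed=175.1 kt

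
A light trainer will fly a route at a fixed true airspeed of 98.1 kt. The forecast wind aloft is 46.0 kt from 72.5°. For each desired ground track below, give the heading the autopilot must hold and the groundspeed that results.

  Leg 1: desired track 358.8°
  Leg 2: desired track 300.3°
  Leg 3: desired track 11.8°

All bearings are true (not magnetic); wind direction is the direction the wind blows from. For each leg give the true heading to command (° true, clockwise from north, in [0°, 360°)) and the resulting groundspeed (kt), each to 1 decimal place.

Leg 1: desired track 358.8°; wind correction +26.7° → command heading 25.5°, groundspeed 74.7 kt
Leg 2: desired track 300.3°; wind correction +20.3° → command heading 320.6°, groundspeed 122.9 kt
Leg 3: desired track 11.8°; wind correction +24.1° → command heading 35.9°, groundspeed 67.0 kt

Leg 1: heading=25.5°, groundspeed=74.7 kt
Leg 2: heading=320.6°, groundspeed=122.9 kt
Leg 3: heading=35.9°, groundspeed=67.0 kt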